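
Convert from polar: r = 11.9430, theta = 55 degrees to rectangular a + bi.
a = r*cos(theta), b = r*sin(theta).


a = 11.9430*cos(55°) = 11.9430*0.573576 = 6.8502
b = 11.9430*sin(55°) = 11.9430*0.81915 = 9.7831

6.8502 + 9.7831i


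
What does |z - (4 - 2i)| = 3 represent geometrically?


|z - z0| = r is a circle with center z0 and radius r.
Center = (4, -2), radius = 3

Circle with center (4, -2) and radius 3


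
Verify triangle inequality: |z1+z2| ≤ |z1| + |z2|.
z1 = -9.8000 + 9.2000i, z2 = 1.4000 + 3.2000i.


|z1| = sqrt((-9.8)^2 + 9.2^2) = sqrt(180.68) = 13.4417
|z2| = sqrt(1.4^2 + 3.2^2) = sqrt(12.2) = 3.4928
z1+z2 = -8.4000 + 12.4000i
|z1+z2| = sqrt(224.32) = 14.9773
|z1|+|z2| = 13.4417 + 3.4928 = 16.9345

|z1+z2| = 14.9773 ≤ |z1|+|z2| = 16.9345 (verified)


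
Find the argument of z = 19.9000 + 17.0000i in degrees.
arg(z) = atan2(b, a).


Re = 19.9, Im = 17
arg = atan2(17, 19.9) = 40.5063 degrees

arg(z) = 40.5063 degrees


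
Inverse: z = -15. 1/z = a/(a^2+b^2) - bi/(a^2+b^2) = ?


|z|^2 = 225+0 = 225
1/z = (-15 - 0i)/225

1/z = -0.0667 + 0i


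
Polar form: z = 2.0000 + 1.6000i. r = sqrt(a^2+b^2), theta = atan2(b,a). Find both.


r = sqrt(4+2.56) = sqrt(6.56) = 2.5612
theta = atan2(1.6, 2) = 38.6598 degrees

r = 2.5612, theta = 38.6598 degrees


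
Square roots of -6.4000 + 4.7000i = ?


|z| = sqrt(40.96+22.09) = 7.9404
sqrt((|z|+a)/2) = sqrt((7.9404+(-6.4))/2) = sqrt(0.7702) = 0.8776
sqrt((|z|-a)/2) = sqrt((7.9404-(-6.4))/2) = sqrt(7.1702) = 2.6777

±(0.8776 + 2.6777i) i.e. 0.8776 + 2.6777i and -0.8776 - 2.6777i


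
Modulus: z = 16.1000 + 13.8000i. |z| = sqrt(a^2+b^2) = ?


|z| = sqrt(16.1^2 + 13.8^2) = sqrt(259.21 + 190.44) = sqrt(449.65) = 21.2050

|z| = 21.2050


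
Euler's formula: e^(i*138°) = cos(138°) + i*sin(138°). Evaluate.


cos(138°) = -0.7431
sin(138°) = 0.6691

e^(i*138°) = -0.7431 + 0.6691i


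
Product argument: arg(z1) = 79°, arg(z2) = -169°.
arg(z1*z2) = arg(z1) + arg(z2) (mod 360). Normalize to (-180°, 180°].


arg(z1*z2) = 79° - 169° = -90°
Normalized to (-180°, 180°]: -90°

-90°


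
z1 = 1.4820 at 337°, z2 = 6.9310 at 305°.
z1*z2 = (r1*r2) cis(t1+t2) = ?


r = 1.4820 * 6.9310 = 10.2717
theta = 337° + 305° = 642° = 282° (mod 360)

10.2717 cis(282°)


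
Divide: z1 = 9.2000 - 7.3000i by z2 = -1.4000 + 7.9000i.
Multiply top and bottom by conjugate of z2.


Conjugate of z2 = -1.4000 - 7.9000i
Numerator: (9.2000 - 7.3000i)(-1.4000 - 7.9000i) = -70.5500 - 62.4600i
Denominator: (-1.4)^2 + 7.9^2 = 64.37
Result = (-70.5500 - 62.4600i)/64.37

-1.0960 - 0.9703i


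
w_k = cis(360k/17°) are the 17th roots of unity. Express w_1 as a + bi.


Angle = 360*1/17 = 21.1765°
a = cos(21.1765°) = 0.9325
b = sin(21.1765°) = 0.3612

0.9325 + 0.3612i


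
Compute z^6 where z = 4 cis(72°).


r^6 = 4^6 = 4096
n*theta = 6*72° = 432° = 72° (mod 360)
a = 4096*cos(72°) = 1265.7336
b = 4096*sin(72°) = 3895.5275

4096 cis(72°) = 1265.7336 + 3895.5275i


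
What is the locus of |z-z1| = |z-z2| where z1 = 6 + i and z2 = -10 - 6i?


Equal distances means the locus is the perpendicular bisector of z1 and z2.
Midpoint = ((6+(-10))/2, (1+(-6))/2) = (-2.0000, -2.5000)

Perpendicular bisector through (-2.0000, -2.5000)


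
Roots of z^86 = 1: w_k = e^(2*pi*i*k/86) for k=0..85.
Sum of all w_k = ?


The sum of all 86th roots of unity is 0.
Geometric series: (1 - w^86)/(1 - w) = (1-1)/(1-w) = 0 since w^86 = 1, w ≠ 1.
Alternatively: coefficient of z^85 in z^86 - 1 is 0.

0


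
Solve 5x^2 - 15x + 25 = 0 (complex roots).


disc = (-15)^2 - 4*5*25 = 225 - 500 = -275
sqrt(|disc|) = sqrt(275) = 16.5831
Real part = 15/(2*5) = 1.5000
Imag part = 16.5831/(2*5) = 1.6583

1.5000 ± 1.6583i


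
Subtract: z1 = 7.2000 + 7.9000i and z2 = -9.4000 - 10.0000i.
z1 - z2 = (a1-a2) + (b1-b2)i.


Real: 7.2 + 9.4 = 16.6
Imag: 7.9 + 10 = 17.9

16.6000 + 17.9000i


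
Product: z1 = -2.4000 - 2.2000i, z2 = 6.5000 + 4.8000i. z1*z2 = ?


Real = -2.4*6.5 - (-2.2)*4.8 = -15.6 - (-10.56) = -5.04
Imag = -2.4*4.8 + 6.5*(-2.2) = -11.52 - (14.3) = -25.82

-5.0400 - 25.8200i


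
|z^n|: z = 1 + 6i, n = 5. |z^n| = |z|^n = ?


|z| = sqrt(1+36) = sqrt(37) = 6.0828
|z^5| = |z|^5 = (sqrt(37))^5 = 37^2 * sqrt(37) = 1369*sqrt(37)

|z^5| = 1369*sqrt(37) ≈ 8327.3019


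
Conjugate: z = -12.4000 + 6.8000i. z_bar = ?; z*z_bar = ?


z_bar = -12.4000 - 6.8000i
z*z_bar = (-12.4)^2 + 6.8^2 = 153.76 + 46.24 = 200

z_bar = -12.4000 - 6.8000i, z*z_bar = 200


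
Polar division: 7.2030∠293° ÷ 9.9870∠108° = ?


r = 7.2030 / 9.9870 = 0.7212
theta = 293° - 108° = 185° = 185° (mod 360)

0.7212 cis(185°)


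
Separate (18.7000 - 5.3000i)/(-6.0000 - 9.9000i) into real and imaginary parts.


Multiply by conjugate: (18.7000 - 5.3000i)(-6.0000 + 9.9000i) / ((-6)^2 + (-9.9)^2)
Numerator real = 18.7*(-6) - (5.3)*(-9.9) = -59.73
Numerator imag = -5.3*(-6) - 18.7*(-9.9) = 216.93
Denominator = 134.01
Re(z) = -59.73/134.01 = -0.4457
Im(z) = 216.93/134.01 = 1.6188

Re(z) = -0.4457, Im(z) = 1.6188


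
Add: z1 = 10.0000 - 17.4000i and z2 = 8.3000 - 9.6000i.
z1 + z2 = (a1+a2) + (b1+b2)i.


Real: 10 + 8.3 = 18.3
Imag: -17.4 - 9.6 = -27

18.3000 - 27.0000i


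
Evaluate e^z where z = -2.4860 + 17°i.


e^-2.4860 = 0.0832
cos(17°) = 0.9563
sin(17°) = 0.2924
Real = 0.0832*0.9563 = 0.0796
Imag = 0.0832*0.2924 = 0.0243

0.0796 + 0.0243i


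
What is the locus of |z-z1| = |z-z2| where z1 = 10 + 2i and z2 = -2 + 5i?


Equal distances means the locus is the perpendicular bisector of z1 and z2.
Midpoint = ((10+(-2))/2, (2+5)/2) = (4.0000, 3.5000)

Perpendicular bisector through (4.0000, 3.5000)


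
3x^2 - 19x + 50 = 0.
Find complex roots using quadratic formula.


disc = (-19)^2 - 4*3*50 = 361 - 600 = -239
sqrt(|disc|) = sqrt(239) = 15.4596
Real part = 19/(2*3) = 3.1667
Imag part = 15.4596/(2*3) = 2.5766

3.1667 ± 2.5766i


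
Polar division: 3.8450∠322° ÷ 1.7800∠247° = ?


r = 3.8450 / 1.7800 = 2.1601
theta = 322° - 247° = 75° = 75° (mod 360)

2.1601 cis(75°)


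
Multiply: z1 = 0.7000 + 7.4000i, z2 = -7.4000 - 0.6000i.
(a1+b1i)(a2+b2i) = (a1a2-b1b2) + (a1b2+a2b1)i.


Real = 0.7*(-7.4) - 7.4*(-0.6) = -5.18 - (-4.44) = -0.74
Imag = 0.7*(-0.6) - (7.4)*7.4 = -0.42 - (54.76) = -55.18

-0.7400 - 55.1800i


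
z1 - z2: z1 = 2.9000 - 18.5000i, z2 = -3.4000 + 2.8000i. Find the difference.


Real: 2.9 + 3.4 = 6.3
Imag: -18.5 - 2.8 = -21.3

6.3000 - 21.3000i


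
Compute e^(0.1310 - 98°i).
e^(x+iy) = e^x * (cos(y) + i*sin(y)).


e^0.1310 = 1.1400
cos(-98°) = -0.1392
sin(-98°) = -0.9903
Real = 1.1400*(-0.1392) = -0.1587
Imag = 1.1400*(-0.9903) = -1.1289

-0.1587 - 1.1289i


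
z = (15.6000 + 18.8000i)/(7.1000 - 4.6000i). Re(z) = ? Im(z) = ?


Multiply by conjugate: (15.6000 + 18.8000i)(7.1000 + 4.6000i) / (7.1^2 + (-4.6)^2)
Numerator real = 15.6*7.1 + 18.8*(-4.6) = 24.28
Numerator imag = 18.8*7.1 - 15.6*(-4.6) = 205.24
Denominator = 71.57
Re(z) = 24.28/71.57 = 0.3392
Im(z) = 205.24/71.57 = 2.8677

Re(z) = 0.3392, Im(z) = 2.8677


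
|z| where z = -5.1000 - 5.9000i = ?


|z| = sqrt((-5.1)^2 + (-5.9)^2) = sqrt(26.01 + 34.81) = sqrt(60.82) = 7.7987

|z| = 7.7987


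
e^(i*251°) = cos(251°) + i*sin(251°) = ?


cos(251°) = -0.3256
sin(251°) = -0.9455

e^(i*251°) = -0.3256 - 0.9455i


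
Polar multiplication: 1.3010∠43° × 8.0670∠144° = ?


r = 1.3010 * 8.0670 = 10.4952
theta = 43° + 144° = 187° = 187° (mod 360)

10.4952 cis(187°)


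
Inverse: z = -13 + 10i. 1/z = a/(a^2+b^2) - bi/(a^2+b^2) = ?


|z|^2 = 169+100 = 269
1/z = (-13 - 10i)/269

1/z = -0.0483 - 0.0372i


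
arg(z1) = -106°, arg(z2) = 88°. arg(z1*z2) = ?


arg(z1*z2) = -106° + 88° = -18°
Normalized to (-180°, 180°]: -18°

-18°


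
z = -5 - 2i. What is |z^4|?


|z| = sqrt(25+4) = sqrt(29) = 5.3852
|z^4| = |z|^4 = (sqrt(29))^4 = 29^2 = 841

|z^4| = 841


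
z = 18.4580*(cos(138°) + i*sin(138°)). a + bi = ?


a = 18.4580*cos(138°) = 18.4580*(-0.743145) = -13.7170
b = 18.4580*sin(138°) = 18.4580*0.66913 = 12.3508

-13.7170 + 12.3508i


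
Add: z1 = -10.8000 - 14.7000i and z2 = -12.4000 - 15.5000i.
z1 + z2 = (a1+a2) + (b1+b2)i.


Real: -10.8 - 12.4 = -23.2
Imag: -14.7 - 15.5 = -30.2

-23.2000 - 30.2000i


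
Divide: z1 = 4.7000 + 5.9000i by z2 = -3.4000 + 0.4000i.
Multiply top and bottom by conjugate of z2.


Conjugate of z2 = -3.4000 - 0.4000i
Numerator: (4.7000 + 5.9000i)(-3.4000 - 0.4000i) = -13.6200 - 21.9400i
Denominator: (-3.4)^2 + 0.4^2 = 11.72
Result = (-13.6200 - 21.9400i)/11.72

-1.1621 - 1.8720i


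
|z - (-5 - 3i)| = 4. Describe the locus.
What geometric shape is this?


|z - z0| = r is a circle with center z0 and radius r.
Center = (-5, -3), radius = 4

Circle with center (-5, -3) and radius 4


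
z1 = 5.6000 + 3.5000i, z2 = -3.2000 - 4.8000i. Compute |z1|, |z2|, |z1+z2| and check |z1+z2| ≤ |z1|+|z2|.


|z1| = sqrt(5.6^2 + 3.5^2) = sqrt(43.61) = 6.6038
|z2| = sqrt((-3.2)^2 + (-4.8)^2) = sqrt(33.28) = 5.7689
z1+z2 = 2.4000 - 1.3000i
|z1+z2| = sqrt(7.45) = 2.7295
|z1|+|z2| = 6.6038 + 5.7689 = 12.3727

|z1+z2| = 2.7295 ≤ |z1|+|z2| = 12.3727 (verified)


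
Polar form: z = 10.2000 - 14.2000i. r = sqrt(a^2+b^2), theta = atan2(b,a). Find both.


r = sqrt(104.04+201.64) = sqrt(305.68) = 17.4837
theta = atan2(-14.2, 10.2) = -54.3099 degrees

r = 17.4837, theta = -54.3099 degrees


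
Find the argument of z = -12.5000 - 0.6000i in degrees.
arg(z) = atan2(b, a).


Re = -12.5, Im = -0.6
arg = atan2(-0.6, -12.5) = -177.2519 degrees

arg(z) = -177.2519 degrees


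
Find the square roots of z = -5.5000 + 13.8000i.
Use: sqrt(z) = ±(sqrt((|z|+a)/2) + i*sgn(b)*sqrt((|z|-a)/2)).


|z| = sqrt(30.25+190.44) = 14.8556
sqrt((|z|+a)/2) = sqrt((14.8556+(-5.5))/2) = sqrt(4.6778) = 2.1628
sqrt((|z|-a)/2) = sqrt((14.8556-(-5.5))/2) = sqrt(10.1778) = 3.1903

±(2.1628 + 3.1903i) i.e. 2.1628 + 3.1903i and -2.1628 - 3.1903i


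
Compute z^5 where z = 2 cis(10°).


r^5 = 2^5 = 32
n*theta = 5*10° = 50° = 50° (mod 360)
a = 32*cos(50°) = 20.5692
b = 32*sin(50°) = 24.5134

32 cis(50°) = 20.5692 + 24.5134i


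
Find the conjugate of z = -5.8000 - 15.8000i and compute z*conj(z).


z_bar = -5.8000 + 15.8000i
z*z_bar = (-5.8)^2 + (-15.8)^2 = 33.64 + 249.64 = 283.28

z_bar = -5.8000 + 15.8000i, z*z_bar = 283.28


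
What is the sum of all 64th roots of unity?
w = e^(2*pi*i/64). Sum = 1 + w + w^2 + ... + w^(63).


The sum of all 64th roots of unity is 0.
Geometric series: (1 - w^64)/(1 - w) = (1-1)/(1-w) = 0 since w^64 = 1, w ≠ 1.
Alternatively: coefficient of z^63 in z^64 - 1 is 0.

0


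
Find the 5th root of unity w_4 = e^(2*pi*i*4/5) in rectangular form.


Angle = 360*4/5 = 288°
a = cos(288°) = 0.3090
b = sin(288°) = -0.9511

0.3090 - 0.9511i


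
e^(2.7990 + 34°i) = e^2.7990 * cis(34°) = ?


e^2.7990 = 16.4282
cos(34°) = 0.82904
sin(34°) = 0.55919
Real = 16.4282*0.82904 = 13.6196
Imag = 16.4282*0.55919 = 9.1865

13.6196 + 9.1865i


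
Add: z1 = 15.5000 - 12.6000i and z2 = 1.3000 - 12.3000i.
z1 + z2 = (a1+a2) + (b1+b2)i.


Real: 15.5 + 1.3 = 16.8
Imag: -12.6 - 12.3 = -24.9

16.8000 - 24.9000i


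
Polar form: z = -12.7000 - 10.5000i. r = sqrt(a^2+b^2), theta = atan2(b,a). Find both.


r = sqrt(161.29+110.25) = sqrt(271.54) = 16.4785
theta = atan2(-10.5, -12.7) = -140.4170 degrees

r = 16.4785, theta = -140.4170 degrees


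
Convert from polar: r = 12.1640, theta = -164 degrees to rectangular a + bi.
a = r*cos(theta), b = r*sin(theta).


a = 12.1640*cos(-164°) = 12.1640*(-0.96126) = -11.6928
b = 12.1640*sin(-164°) = 12.1640*(-0.27564) = -3.3529

-11.6928 - 3.3529i


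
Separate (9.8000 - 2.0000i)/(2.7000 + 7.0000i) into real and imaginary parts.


Multiply by conjugate: (9.8000 - 2.0000i)(2.7000 - 7.0000i) / (2.7^2 + 7^2)
Numerator real = 9.8*2.7 - (2)*7 = 12.46
Numerator imag = -2*2.7 - 9.8*7 = -74
Denominator = 56.29
Re(z) = 12.46/56.29 = 0.2214
Im(z) = -74/56.29 = -1.3146

Re(z) = 0.2214, Im(z) = -1.3146


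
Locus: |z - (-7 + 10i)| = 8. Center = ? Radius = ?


|z - z0| = r is a circle with center z0 and radius r.
Center = (-7, 10), radius = 8

Circle with center (-7, 10) and radius 8


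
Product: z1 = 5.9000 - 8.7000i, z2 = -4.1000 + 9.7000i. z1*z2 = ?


Real = 5.9*(-4.1) - (-8.7)*9.7 = -24.19 - (-84.39) = 60.2
Imag = 5.9*9.7 - (4.1)*(-8.7) = 57.23 + 35.67 = 92.9

60.2000 + 92.9000i


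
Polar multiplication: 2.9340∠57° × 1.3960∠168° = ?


r = 2.9340 * 1.3960 = 4.0959
theta = 57° + 168° = 225° = 225° (mod 360)

4.0959 cis(225°)


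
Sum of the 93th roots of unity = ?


The sum of all 93th roots of unity is 0.
Geometric series: (1 - w^93)/(1 - w) = (1-1)/(1-w) = 0 since w^93 = 1, w ≠ 1.
Alternatively: coefficient of z^92 in z^93 - 1 is 0.

0


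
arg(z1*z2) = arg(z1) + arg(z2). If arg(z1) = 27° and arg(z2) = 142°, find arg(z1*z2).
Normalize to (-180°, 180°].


arg(z1*z2) = 27° + 142° = 169°
Normalized to (-180°, 180°]: 169°

169°


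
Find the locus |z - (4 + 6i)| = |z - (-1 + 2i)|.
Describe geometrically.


Equal distances means the locus is the perpendicular bisector of z1 and z2.
Midpoint = ((4+(-1))/2, (6+2)/2) = (1.5000, 4.0000)

Perpendicular bisector through (1.5000, 4.0000)


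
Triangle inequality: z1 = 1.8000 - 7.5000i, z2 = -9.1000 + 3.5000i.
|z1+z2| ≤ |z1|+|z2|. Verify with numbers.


|z1| = sqrt(1.8^2 + (-7.5)^2) = sqrt(59.49) = 7.7130
|z2| = sqrt((-9.1)^2 + 3.5^2) = sqrt(95.06) = 9.7499
z1+z2 = -7.3000 - 4.0000i
|z1+z2| = sqrt(69.29) = 8.3241
|z1|+|z2| = 7.7130 + 9.7499 = 17.4629

|z1+z2| = 8.3241 ≤ |z1|+|z2| = 17.4629 (verified)


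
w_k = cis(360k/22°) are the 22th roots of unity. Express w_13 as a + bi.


Angle = 360*13/22 = 212.7273°
a = cos(212.7273°) = -0.8413
b = sin(212.7273°) = -0.5406

-0.8413 - 0.5406i


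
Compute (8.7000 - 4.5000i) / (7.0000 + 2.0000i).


Conjugate of z2 = 7.0000 - 2.0000i
Numerator: (8.7000 - 4.5000i)(7.0000 - 2.0000i) = 51.9000 - 48.9000i
Denominator: 7^2 + 2^2 = 53
Result = (51.9000 - 48.9000i)/53

0.9792 - 0.9226i


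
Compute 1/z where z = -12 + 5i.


|z|^2 = 144+25 = 169
1/z = (-12 - 5i)/169

1/z = -0.0710 - 0.0296i


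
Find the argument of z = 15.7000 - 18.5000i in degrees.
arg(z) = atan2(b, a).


Re = 15.7, Im = -18.5
arg = atan2(-18.5, 15.7) = -49.6804 degrees

arg(z) = -49.6804 degrees


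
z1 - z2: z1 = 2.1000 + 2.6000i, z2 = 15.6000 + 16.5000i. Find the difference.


Real: 2.1 - 15.6 = -13.5
Imag: 2.6 - 16.5 = -13.9

-13.5000 - 13.9000i


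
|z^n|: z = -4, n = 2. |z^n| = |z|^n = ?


|z| = sqrt(16+0) = sqrt(16) = 4
|z^2| = |z|^2 = 4^2 = 16

|z^2| = 16


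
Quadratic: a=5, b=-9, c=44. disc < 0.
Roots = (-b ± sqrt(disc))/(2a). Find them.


disc = (-9)^2 - 4*5*44 = 81 - 880 = -799
sqrt(|disc|) = sqrt(799) = 28.2666
Real part = 9/(2*5) = 0.9000
Imag part = 28.2666/(2*5) = 2.8267

0.9000 ± 2.8267i


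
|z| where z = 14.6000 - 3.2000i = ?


|z| = sqrt(14.6^2 + (-3.2)^2) = sqrt(213.16 + 10.24) = sqrt(223.4) = 14.9466

|z| = 14.9466


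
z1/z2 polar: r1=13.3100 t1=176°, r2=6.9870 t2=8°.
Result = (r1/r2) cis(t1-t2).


r = 13.3100 / 6.9870 = 1.9050
theta = 176° - 8° = 168° = 168° (mod 360)

1.9050 cis(168°)


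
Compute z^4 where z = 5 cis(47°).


r^4 = 5^4 = 625
n*theta = 4*47° = 188° = 188° (mod 360)
a = 625*cos(188°) = -618.9175
b = 625*sin(188°) = -86.9832

625 cis(188°) = -618.9175 - 86.9832i


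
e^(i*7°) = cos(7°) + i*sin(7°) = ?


cos(7°) = 0.9925
sin(7°) = 0.1219

e^(i*7°) = 0.9925 + 0.1219i


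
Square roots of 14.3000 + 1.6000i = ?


|z| = sqrt(204.49+2.56) = 14.3892
sqrt((|z|+a)/2) = sqrt((14.3892+14.3)/2) = sqrt(14.3446) = 3.7874
sqrt((|z|-a)/2) = sqrt((14.3892-14.3)/2) = sqrt(0.0446) = 0.2112

±(3.7874 + 0.2112i) i.e. 3.7874 + 0.2112i and -3.7874 - 0.2112i


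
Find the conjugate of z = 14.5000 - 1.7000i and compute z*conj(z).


z_bar = 14.5000 + 1.7000i
z*z_bar = 14.5^2 + (-1.7)^2 = 210.25 + 2.89 = 213.14

z_bar = 14.5000 + 1.7000i, z*z_bar = 213.14


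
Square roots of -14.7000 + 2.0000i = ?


|z| = sqrt(216.09+4) = 14.8354
sqrt((|z|+a)/2) = sqrt((14.8354+(-14.7))/2) = sqrt(0.0677) = 0.2602
sqrt((|z|-a)/2) = sqrt((14.8354-(-14.7))/2) = sqrt(14.7677) = 3.8429

±(0.2602 + 3.8429i) i.e. 0.2602 + 3.8429i and -0.2602 - 3.8429i


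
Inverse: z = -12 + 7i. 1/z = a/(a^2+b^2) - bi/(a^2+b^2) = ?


|z|^2 = 144+49 = 193
1/z = (-12 - 7i)/193

1/z = -0.0622 - 0.0363i


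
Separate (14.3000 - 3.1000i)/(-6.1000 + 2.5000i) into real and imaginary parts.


Multiply by conjugate: (14.3000 - 3.1000i)(-6.1000 - 2.5000i) / ((-6.1)^2 + 2.5^2)
Numerator real = 14.3*(-6.1) - (3.1)*2.5 = -94.98
Numerator imag = -3.1*(-6.1) - 14.3*2.5 = -16.84
Denominator = 43.46
Re(z) = -94.98/43.46 = -2.1855
Im(z) = -16.84/43.46 = -0.3875

Re(z) = -2.1855, Im(z) = -0.3875


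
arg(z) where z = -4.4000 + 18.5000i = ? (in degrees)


Re = -4.4, Im = 18.5
arg = atan2(18.5, -4.4) = 103.3785 degrees

arg(z) = 103.3785 degrees


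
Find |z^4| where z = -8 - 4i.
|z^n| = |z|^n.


|z| = sqrt(64+16) = sqrt(80) = 8.9443
|z^4| = |z|^4 = (sqrt(80))^4 = 80^2 = 6400

|z^4| = 6400


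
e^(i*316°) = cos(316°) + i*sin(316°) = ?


cos(316°) = 0.7193
sin(316°) = -0.6947

e^(i*316°) = 0.7193 - 0.6947i


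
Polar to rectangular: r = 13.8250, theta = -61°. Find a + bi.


a = 13.8250*cos(-61°) = 13.8250*0.48481 = 6.7025
b = 13.8250*sin(-61°) = 13.8250*(-0.87462) = -12.0916

6.7025 - 12.0916i


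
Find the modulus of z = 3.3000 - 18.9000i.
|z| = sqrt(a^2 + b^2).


|z| = sqrt(3.3^2 + (-18.9)^2) = sqrt(10.89 + 357.21) = sqrt(368.1) = 19.1859

|z| = 19.1859


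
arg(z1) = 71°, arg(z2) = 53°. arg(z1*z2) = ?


arg(z1*z2) = 71° + 53° = 124°
Normalized to (-180°, 180°]: 124°

124°


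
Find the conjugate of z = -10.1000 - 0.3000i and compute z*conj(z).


z_bar = -10.1000 + 0.3000i
z*z_bar = (-10.1)^2 + (-0.3)^2 = 102.01 + 0.09 = 102.1

z_bar = -10.1000 + 0.3000i, z*z_bar = 102.1


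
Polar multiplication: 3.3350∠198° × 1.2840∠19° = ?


r = 3.3350 * 1.2840 = 4.2821
theta = 198° + 19° = 217° = 217° (mod 360)

4.2821 cis(217°)


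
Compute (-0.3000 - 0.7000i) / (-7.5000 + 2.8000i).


Conjugate of z2 = -7.5000 - 2.8000i
Numerator: (-0.3000 - 0.7000i)(-7.5000 - 2.8000i) = 0.2900 + 6.0900i
Denominator: (-7.5)^2 + 2.8^2 = 64.09
Result = (0.2900 + 6.0900i)/64.09

0.0045 + 0.0950i


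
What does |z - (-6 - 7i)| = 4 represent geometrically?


|z - z0| = r is a circle with center z0 and radius r.
Center = (-6, -7), radius = 4

Circle with center (-6, -7) and radius 4


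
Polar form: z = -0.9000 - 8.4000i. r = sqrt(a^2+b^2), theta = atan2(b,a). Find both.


r = sqrt(0.81+70.56) = sqrt(71.37) = 8.4481
theta = atan2(-8.4, -0.9) = -96.1155 degrees

r = 8.4481, theta = -96.1155 degrees


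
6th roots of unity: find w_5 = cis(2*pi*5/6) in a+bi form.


Angle = 360*5/6 = 300°
a = cos(300°) = 0.5000
b = sin(300°) = -0.8660

0.5000 - 0.8660i


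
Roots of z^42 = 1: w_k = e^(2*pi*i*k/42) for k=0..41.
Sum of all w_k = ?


The sum of all 42th roots of unity is 0.
Geometric series: (1 - w^42)/(1 - w) = (1-1)/(1-w) = 0 since w^42 = 1, w ≠ 1.
Alternatively: coefficient of z^41 in z^42 - 1 is 0.

0


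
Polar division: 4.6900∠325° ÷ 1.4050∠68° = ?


r = 4.6900 / 1.4050 = 3.3381
theta = 325° - 68° = 257° = 257° (mod 360)

3.3381 cis(257°)


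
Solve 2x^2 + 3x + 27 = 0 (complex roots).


disc = 3^2 - 4*2*27 = 9 - 216 = -207
sqrt(|disc|) = sqrt(207) = 14.3875
Real part = -3/(2*2) = -0.7500
Imag part = 14.3875/(2*2) = 3.5969

-0.7500 ± 3.5969i


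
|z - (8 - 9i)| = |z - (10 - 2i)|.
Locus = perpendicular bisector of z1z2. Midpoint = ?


Equal distances means the locus is the perpendicular bisector of z1 and z2.
Midpoint = ((8+10)/2, (-9+(-2))/2) = (9.0000, -5.5000)

Perpendicular bisector through (9.0000, -5.5000)


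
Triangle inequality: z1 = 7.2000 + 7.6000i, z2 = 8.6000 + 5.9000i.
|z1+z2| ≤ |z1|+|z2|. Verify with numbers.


|z1| = sqrt(7.2^2 + 7.6^2) = sqrt(109.6) = 10.4690
|z2| = sqrt(8.6^2 + 5.9^2) = sqrt(108.77) = 10.4293
z1+z2 = 15.8000 + 13.5000i
|z1+z2| = sqrt(431.89) = 20.7820
|z1|+|z2| = 10.4690 + 10.4293 = 20.8983

|z1+z2| = 20.7820 ≤ |z1|+|z2| = 20.8983 (verified)


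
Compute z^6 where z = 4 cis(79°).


r^6 = 4^6 = 4096
n*theta = 6*79° = 474° = 114° (mod 360)
a = 4096*cos(114°) = -1665.9933
b = 4096*sin(114°) = 3741.8822

4096 cis(114°) = -1665.9933 + 3741.8822i


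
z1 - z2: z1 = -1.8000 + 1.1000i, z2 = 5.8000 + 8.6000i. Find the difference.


Real: -1.8 - 5.8 = -7.6
Imag: 1.1 - 8.6 = -7.5

-7.6000 - 7.5000i


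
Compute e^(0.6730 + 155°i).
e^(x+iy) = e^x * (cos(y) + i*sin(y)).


e^0.6730 = 1.9601
cos(155°) = -0.90631
sin(155°) = 0.42262
Real = 1.9601*(-0.90631) = -1.7765
Imag = 1.9601*0.42262 = 0.8284

-1.7765 + 0.8284i


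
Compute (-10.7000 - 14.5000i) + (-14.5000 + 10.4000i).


Real: -10.7 - 14.5 = -25.2
Imag: -14.5 + 10.4 = -4.1

-25.2000 - 4.1000i


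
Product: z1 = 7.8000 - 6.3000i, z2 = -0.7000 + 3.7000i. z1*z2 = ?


Real = 7.8*(-0.7) - (-6.3)*3.7 = -5.46 - (-23.31) = 17.85
Imag = 7.8*3.7 - (0.7)*(-6.3) = 28.86 + 4.41 = 33.27

17.8500 + 33.2700i


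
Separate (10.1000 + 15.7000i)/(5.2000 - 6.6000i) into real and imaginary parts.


Multiply by conjugate: (10.1000 + 15.7000i)(5.2000 + 6.6000i) / (5.2^2 + (-6.6)^2)
Numerator real = 10.1*5.2 + 15.7*(-6.6) = -51.1
Numerator imag = 15.7*5.2 - 10.1*(-6.6) = 148.3
Denominator = 70.6
Re(z) = -51.1/70.6 = -0.7238
Im(z) = 148.3/70.6 = 2.1006

Re(z) = -0.7238, Im(z) = 2.1006


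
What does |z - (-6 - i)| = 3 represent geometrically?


|z - z0| = r is a circle with center z0 and radius r.
Center = (-6, -1), radius = 3

Circle with center (-6, -1) and radius 3


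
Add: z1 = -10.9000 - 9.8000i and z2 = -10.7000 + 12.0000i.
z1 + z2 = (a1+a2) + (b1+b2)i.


Real: -10.9 - 10.7 = -21.6
Imag: -9.8 + 12 = 2.2

-21.6000 + 2.2000i


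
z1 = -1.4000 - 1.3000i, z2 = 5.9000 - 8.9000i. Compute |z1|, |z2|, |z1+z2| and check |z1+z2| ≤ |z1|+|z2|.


|z1| = sqrt((-1.4)^2 + (-1.3)^2) = sqrt(3.65) = 1.9105
|z2| = sqrt(5.9^2 + (-8.9)^2) = sqrt(114.02) = 10.6780
z1+z2 = 4.5000 - 10.2000i
|z1+z2| = sqrt(124.29) = 11.1485
|z1|+|z2| = 1.9105 + 10.6780 = 12.5885

|z1+z2| = 11.1485 ≤ |z1|+|z2| = 12.5885 (verified)


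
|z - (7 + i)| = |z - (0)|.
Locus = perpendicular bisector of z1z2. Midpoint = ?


Equal distances means the locus is the perpendicular bisector of z1 and z2.
Midpoint = ((7+0)/2, (1+0)/2) = (3.5000, 0.5000)

Perpendicular bisector through (3.5000, 0.5000)


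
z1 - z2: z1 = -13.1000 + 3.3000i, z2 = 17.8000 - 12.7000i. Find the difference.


Real: -13.1 - 17.8 = -30.9
Imag: 3.3 + 12.7 = 16

-30.9000 + 16.0000i


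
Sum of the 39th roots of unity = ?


The sum of all 39th roots of unity is 0.
Geometric series: (1 - w^39)/(1 - w) = (1-1)/(1-w) = 0 since w^39 = 1, w ≠ 1.
Alternatively: coefficient of z^38 in z^39 - 1 is 0.

0


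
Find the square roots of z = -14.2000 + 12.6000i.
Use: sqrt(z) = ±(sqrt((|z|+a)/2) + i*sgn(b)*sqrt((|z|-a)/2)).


|z| = sqrt(201.64+158.76) = 18.9842
sqrt((|z|+a)/2) = sqrt((18.9842+(-14.2))/2) = sqrt(2.3921) = 1.5466
sqrt((|z|-a)/2) = sqrt((18.9842-(-14.2))/2) = sqrt(16.5921) = 4.0733

±(1.5466 + 4.0733i) i.e. 1.5466 + 4.0733i and -1.5466 - 4.0733i


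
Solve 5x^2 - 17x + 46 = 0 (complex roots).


disc = (-17)^2 - 4*5*46 = 289 - 920 = -631
sqrt(|disc|) = sqrt(631) = 25.1197
Real part = 17/(2*5) = 1.7000
Imag part = 25.1197/(2*5) = 2.5120

1.7000 ± 2.5120i


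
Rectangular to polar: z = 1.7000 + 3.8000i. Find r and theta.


r = sqrt(2.89+14.44) = sqrt(17.33) = 4.1629
theta = atan2(3.8, 1.7) = 65.8978 degrees

r = 4.1629, theta = 65.8978 degrees


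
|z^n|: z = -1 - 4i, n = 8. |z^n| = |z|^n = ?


|z| = sqrt(1+16) = sqrt(17) = 4.1231
|z^8| = |z|^8 = (sqrt(17))^8 = 17^4 = 83521

|z^8| = 83521


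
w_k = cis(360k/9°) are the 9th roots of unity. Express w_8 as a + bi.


Angle = 360*8/9 = 320°
a = cos(320°) = 0.7660
b = sin(320°) = -0.6428

0.7660 - 0.6428i


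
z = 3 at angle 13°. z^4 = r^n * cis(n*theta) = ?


r^4 = 3^4 = 81
n*theta = 4*13° = 52° = 52° (mod 360)
a = 81*cos(52°) = 49.8686
b = 81*sin(52°) = 63.8289

81 cis(52°) = 49.8686 + 63.8289i


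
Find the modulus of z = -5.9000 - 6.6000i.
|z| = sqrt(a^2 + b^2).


|z| = sqrt((-5.9)^2 + (-6.6)^2) = sqrt(34.81 + 43.56) = sqrt(78.37) = 8.8527

|z| = 8.8527


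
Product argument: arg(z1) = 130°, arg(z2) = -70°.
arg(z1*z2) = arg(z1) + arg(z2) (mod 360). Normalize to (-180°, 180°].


arg(z1*z2) = 130° - 70° = 60°
Normalized to (-180°, 180°]: 60°

60°


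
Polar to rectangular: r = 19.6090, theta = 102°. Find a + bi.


a = 19.6090*cos(102°) = 19.6090*(-0.20791) = -4.0769
b = 19.6090*sin(102°) = 19.6090*0.97815 = 19.1805

-4.0769 + 19.1805i


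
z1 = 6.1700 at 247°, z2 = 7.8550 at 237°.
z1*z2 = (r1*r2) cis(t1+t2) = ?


r = 6.1700 * 7.8550 = 48.4654
theta = 247° + 237° = 484° = 124° (mod 360)

48.4654 cis(124°)


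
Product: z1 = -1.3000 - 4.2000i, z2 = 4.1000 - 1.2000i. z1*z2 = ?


Real = -1.3*4.1 - (-4.2)*(-1.2) = -5.33 - 5.04 = -10.37
Imag = -1.3*(-1.2) + 4.1*(-4.2) = 1.56 - (17.22) = -15.66

-10.3700 - 15.6600i


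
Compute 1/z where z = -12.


|z|^2 = 144+0 = 144
1/z = (-12 - 0i)/144

1/z = -0.0833 + 0i


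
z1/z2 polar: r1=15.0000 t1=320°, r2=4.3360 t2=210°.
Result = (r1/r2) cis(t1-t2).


r = 15.0000 / 4.3360 = 3.4594
theta = 320° - 210° = 110° = 110° (mod 360)

3.4594 cis(110°)


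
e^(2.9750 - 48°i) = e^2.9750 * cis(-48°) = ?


e^2.9750 = 19.5896
cos(-48°) = 0.66913
sin(-48°) = -0.743145
Real = 19.5896*0.66913 = 13.1080
Imag = 19.5896*(-0.743145) = -14.5579

13.1080 - 14.5579i


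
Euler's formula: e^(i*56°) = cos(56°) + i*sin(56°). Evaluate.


cos(56°) = 0.5592
sin(56°) = 0.8290

e^(i*56°) = 0.5592 + 0.8290i


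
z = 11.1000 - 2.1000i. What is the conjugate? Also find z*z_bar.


z_bar = 11.1000 + 2.1000i
z*z_bar = 11.1^2 + (-2.1)^2 = 123.21 + 4.41 = 127.62

z_bar = 11.1000 + 2.1000i, z*z_bar = 127.62


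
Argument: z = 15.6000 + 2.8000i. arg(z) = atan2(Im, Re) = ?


Re = 15.6, Im = 2.8
arg = atan2(2.8, 15.6) = 10.1755 degrees

arg(z) = 10.1755 degrees


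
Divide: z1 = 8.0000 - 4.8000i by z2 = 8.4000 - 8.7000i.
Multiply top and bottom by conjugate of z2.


Conjugate of z2 = 8.4000 + 8.7000i
Numerator: (8.0000 - 4.8000i)(8.4000 + 8.7000i) = 108.9600 + 29.2800i
Denominator: 8.4^2 + (-8.7)^2 = 146.25
Result = (108.9600 + 29.2800i)/146.25

0.7450 + 0.2002i


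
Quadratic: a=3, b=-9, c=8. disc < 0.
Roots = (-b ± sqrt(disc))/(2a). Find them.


disc = (-9)^2 - 4*3*8 = 81 - 96 = -15
sqrt(|disc|) = sqrt(15) = 3.8730
Real part = 9/(2*3) = 1.5000
Imag part = 3.8730/(2*3) = 0.6455

1.5000 ± 0.6455i


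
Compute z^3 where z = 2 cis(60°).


r^3 = 2^3 = 8
n*theta = 3*60° = 180° = 180° (mod 360)
a = 8*cos(180°) = -8.0000
b = 8*sin(180°) = 0

8 cis(180°) = -8.0000 + 0i


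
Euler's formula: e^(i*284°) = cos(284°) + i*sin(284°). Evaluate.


cos(284°) = 0.2419
sin(284°) = -0.9703

e^(i*284°) = 0.2419 - 0.9703i


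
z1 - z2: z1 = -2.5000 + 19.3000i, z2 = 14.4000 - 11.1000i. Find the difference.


Real: -2.5 - 14.4 = -16.9
Imag: 19.3 + 11.1 = 30.4

-16.9000 + 30.4000i


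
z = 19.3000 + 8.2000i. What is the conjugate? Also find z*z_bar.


z_bar = 19.3000 - 8.2000i
z*z_bar = 19.3^2 + 8.2^2 = 372.49 + 67.24 = 439.73

z_bar = 19.3000 - 8.2000i, z*z_bar = 439.73


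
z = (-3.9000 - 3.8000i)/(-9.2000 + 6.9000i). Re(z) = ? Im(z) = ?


Multiply by conjugate: (-3.9000 - 3.8000i)(-9.2000 - 6.9000i) / ((-9.2)^2 + 6.9^2)
Numerator real = -3.9*(-9.2) - (3.8)*6.9 = 9.66
Numerator imag = -3.8*(-9.2) - (-3.9)*6.9 = 61.87
Denominator = 132.25
Re(z) = 9.66/132.25 = 0.0730
Im(z) = 61.87/132.25 = 0.4678

Re(z) = 0.0730, Im(z) = 0.4678


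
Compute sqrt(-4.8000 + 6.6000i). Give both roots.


|z| = sqrt(23.04+43.56) = 8.1609
sqrt((|z|+a)/2) = sqrt((8.1609+(-4.8))/2) = sqrt(1.6804) = 1.2963
sqrt((|z|-a)/2) = sqrt((8.1609-(-4.8))/2) = sqrt(6.4804) = 2.5457

±(1.2963 + 2.5457i) i.e. 1.2963 + 2.5457i and -1.2963 - 2.5457i


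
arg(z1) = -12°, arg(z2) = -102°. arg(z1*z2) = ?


arg(z1*z2) = -12° - 102° = -114°
Normalized to (-180°, 180°]: -114°

-114°


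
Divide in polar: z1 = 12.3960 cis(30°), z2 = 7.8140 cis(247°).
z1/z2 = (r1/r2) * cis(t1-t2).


r = 12.3960 / 7.8140 = 1.5864
theta = 30° - 247° = -217° = 143° (mod 360)

1.5864 cis(143°)


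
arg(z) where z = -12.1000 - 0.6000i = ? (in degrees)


Re = -12.1, Im = -0.6
arg = atan2(-0.6, -12.1) = -177.1612 degrees

arg(z) = -177.1612 degrees


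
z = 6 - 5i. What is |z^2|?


|z| = sqrt(36+25) = sqrt(61) = 7.8102
|z^2| = |z|^2 = (sqrt(61))^2 = 61

|z^2| = 61


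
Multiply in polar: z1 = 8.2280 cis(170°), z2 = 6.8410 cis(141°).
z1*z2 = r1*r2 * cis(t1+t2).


r = 8.2280 * 6.8410 = 56.2877
theta = 170° + 141° = 311° = 311° (mod 360)

56.2877 cis(311°)


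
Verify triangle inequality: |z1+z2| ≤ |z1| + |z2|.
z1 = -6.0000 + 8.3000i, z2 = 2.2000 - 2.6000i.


|z1| = sqrt((-6)^2 + 8.3^2) = sqrt(104.89) = 10.2416
|z2| = sqrt(2.2^2 + (-2.6)^2) = sqrt(11.6) = 3.4059
z1+z2 = -3.8000 + 5.7000i
|z1+z2| = sqrt(46.93) = 6.8505
|z1|+|z2| = 10.2416 + 3.4059 = 13.6475

|z1+z2| = 6.8505 ≤ |z1|+|z2| = 13.6475 (verified)


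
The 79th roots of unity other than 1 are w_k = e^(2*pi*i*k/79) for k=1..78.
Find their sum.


With w = e^(2*pi*i/79), all 79 of the 79th roots of unity w^0 = 1, w, ..., w^(78) sum to 0: 1 + w + ... + w^(78) = (1 - w^79)/(1 - w) = 0 since w^79 = 1, w ≠ 1.
Removing the root 1: w + w^2 + ... + w^(78) = 0 - 1 = -1

Sum = -1


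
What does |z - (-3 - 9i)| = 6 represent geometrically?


|z - z0| = r is a circle with center z0 and radius r.
Center = (-3, -9), radius = 6

Circle with center (-3, -9) and radius 6


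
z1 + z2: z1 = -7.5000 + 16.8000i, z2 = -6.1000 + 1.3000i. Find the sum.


Real: -7.5 - 6.1 = -13.6
Imag: 16.8 + 1.3 = 18.1

-13.6000 + 18.1000i


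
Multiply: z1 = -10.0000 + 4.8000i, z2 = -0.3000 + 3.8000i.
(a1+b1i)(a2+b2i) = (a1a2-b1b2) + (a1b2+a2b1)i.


Real = -10*(-0.3) - 4.8*3.8 = 3 - 18.24 = -15.24
Imag = -10*3.8 - (0.3)*4.8 = -38 - (1.44) = -39.44

-15.2400 - 39.4400i


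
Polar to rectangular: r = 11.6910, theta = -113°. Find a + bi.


a = 11.6910*cos(-113°) = 11.6910*(-0.39073) = -4.5680
b = 11.6910*sin(-113°) = 11.6910*(-0.9205) = -10.7616

-4.5680 - 10.7616i


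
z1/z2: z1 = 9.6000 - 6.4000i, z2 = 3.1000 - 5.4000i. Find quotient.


Conjugate of z2 = 3.1000 + 5.4000i
Numerator: (9.6000 - 6.4000i)(3.1000 + 5.4000i) = 64.3200 + 32.0000i
Denominator: 3.1^2 + (-5.4)^2 = 38.77
Result = (64.3200 + 32.0000i)/38.77

1.6590 + 0.8254i


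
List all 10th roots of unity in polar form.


The 10th roots of unity are cis(360k/10°) for k=0..9
Angle step = 360/10 = 36°
Primitive root: cis(36°)
Primitive root = 0.8090 + 0.5878i

10 roots at angles: 0°, 36°, 72°, 108°, 144°, 180°, 216°, 252°, 288°, 324°


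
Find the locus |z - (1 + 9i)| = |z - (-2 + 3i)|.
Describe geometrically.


Equal distances means the locus is the perpendicular bisector of z1 and z2.
Midpoint = ((1+(-2))/2, (9+3)/2) = (-0.5000, 6.0000)

Perpendicular bisector through (-0.5000, 6.0000)


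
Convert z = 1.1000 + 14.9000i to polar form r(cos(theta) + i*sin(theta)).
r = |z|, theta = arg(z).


r = sqrt(1.21+222.01) = sqrt(223.22) = 14.9405
theta = atan2(14.9, 1.1) = 85.7778 degrees

r = 14.9405, theta = 85.7778 degrees


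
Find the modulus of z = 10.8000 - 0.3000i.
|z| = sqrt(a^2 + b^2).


|z| = sqrt(10.8^2 + (-0.3)^2) = sqrt(116.64 + 0.09) = sqrt(116.73) = 10.8042

|z| = 10.8042


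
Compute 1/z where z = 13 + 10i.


|z|^2 = 169+100 = 269
1/z = (13 - 10i)/269

1/z = 0.0483 - 0.0372i


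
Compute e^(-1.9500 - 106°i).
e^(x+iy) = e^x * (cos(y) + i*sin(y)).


e^-1.9500 = 0.1423
cos(-106°) = -0.2756
sin(-106°) = -0.9613
Real = 0.1423*(-0.2756) = -0.0392
Imag = 0.1423*(-0.9613) = -0.1368

-0.0392 - 0.1368i


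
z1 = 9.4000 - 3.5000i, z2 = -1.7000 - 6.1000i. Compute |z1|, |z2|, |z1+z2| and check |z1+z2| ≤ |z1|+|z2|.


|z1| = sqrt(9.4^2 + (-3.5)^2) = sqrt(100.61) = 10.0305
|z2| = sqrt((-1.7)^2 + (-6.1)^2) = sqrt(40.1) = 6.3325
z1+z2 = 7.7000 - 9.6000i
|z1+z2| = sqrt(151.45) = 12.3065
|z1|+|z2| = 10.0305 + 6.3325 = 16.3630

|z1+z2| = 12.3065 ≤ |z1|+|z2| = 16.3630 (verified)


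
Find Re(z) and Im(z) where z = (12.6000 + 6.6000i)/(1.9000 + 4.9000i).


Multiply by conjugate: (12.6000 + 6.6000i)(1.9000 - 4.9000i) / (1.9^2 + 4.9^2)
Numerator real = 12.6*1.9 + 6.6*4.9 = 56.28
Numerator imag = 6.6*1.9 - 12.6*4.9 = -49.2
Denominator = 27.62
Re(z) = 56.28/27.62 = 2.0377
Im(z) = -49.2/27.62 = -1.7813

Re(z) = 2.0377, Im(z) = -1.7813


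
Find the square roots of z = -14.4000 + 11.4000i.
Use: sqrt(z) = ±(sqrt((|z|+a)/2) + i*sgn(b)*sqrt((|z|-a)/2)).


|z| = sqrt(207.36+129.96) = 18.3663
sqrt((|z|+a)/2) = sqrt((18.3663+(-14.4))/2) = sqrt(1.9831) = 1.4082
sqrt((|z|-a)/2) = sqrt((18.3663-(-14.4))/2) = sqrt(16.3831) = 4.0476

±(1.4082 + 4.0476i) i.e. 1.4082 + 4.0476i and -1.4082 - 4.0476i


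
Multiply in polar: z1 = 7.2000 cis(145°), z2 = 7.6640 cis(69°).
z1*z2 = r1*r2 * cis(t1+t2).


r = 7.2000 * 7.6640 = 55.1808
theta = 145° + 69° = 214° = 214° (mod 360)

55.1808 cis(214°)


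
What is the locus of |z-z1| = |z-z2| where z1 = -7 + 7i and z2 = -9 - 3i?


Equal distances means the locus is the perpendicular bisector of z1 and z2.
Midpoint = ((-7+(-9))/2, (7+(-3))/2) = (-8.0000, 2.0000)

Perpendicular bisector through (-8.0000, 2.0000)


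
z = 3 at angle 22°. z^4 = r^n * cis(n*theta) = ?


r^4 = 3^4 = 81
n*theta = 4*22° = 88° = 88° (mod 360)
a = 81*cos(88°) = 2.8269
b = 81*sin(88°) = 80.9507

81 cis(88°) = 2.8269 + 80.9507i


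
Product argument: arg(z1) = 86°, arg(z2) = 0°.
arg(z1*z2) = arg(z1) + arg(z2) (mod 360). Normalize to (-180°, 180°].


arg(z1*z2) = 86° + 0° = 86°
Normalized to (-180°, 180°]: 86°

86°


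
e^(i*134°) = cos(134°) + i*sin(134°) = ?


cos(134°) = -0.6947
sin(134°) = 0.7193

e^(i*134°) = -0.6947 + 0.7193i


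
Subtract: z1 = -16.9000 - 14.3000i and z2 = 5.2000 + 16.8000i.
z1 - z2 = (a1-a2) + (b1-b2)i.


Real: -16.9 - 5.2 = -22.1
Imag: -14.3 - 16.8 = -31.1

-22.1000 - 31.1000i


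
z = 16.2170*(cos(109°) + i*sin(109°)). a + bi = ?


a = 16.2170*cos(109°) = 16.2170*(-0.325568) = -5.2797
b = 16.2170*sin(109°) = 16.2170*0.94552 = 15.3335

-5.2797 + 15.3335i


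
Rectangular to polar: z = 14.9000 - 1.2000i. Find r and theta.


r = sqrt(222.01+1.44) = sqrt(223.45) = 14.9482
theta = atan2(-1.2, 14.9) = -4.6045 degrees

r = 14.9482, theta = -4.6045 degrees


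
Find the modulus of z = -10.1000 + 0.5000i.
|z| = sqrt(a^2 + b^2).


|z| = sqrt((-10.1)^2 + 0.5^2) = sqrt(102.01 + 0.25) = sqrt(102.26) = 10.1124

|z| = 10.1124


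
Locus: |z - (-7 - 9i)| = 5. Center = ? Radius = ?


|z - z0| = r is a circle with center z0 and radius r.
Center = (-7, -9), radius = 5

Circle with center (-7, -9) and radius 5


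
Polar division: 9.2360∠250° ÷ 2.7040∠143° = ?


r = 9.2360 / 2.7040 = 3.4157
theta = 250° - 143° = 107° = 107° (mod 360)

3.4157 cis(107°)


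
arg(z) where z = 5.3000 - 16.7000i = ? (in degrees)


Re = 5.3, Im = -16.7
arg = atan2(-16.7, 5.3) = -72.3924 degrees

arg(z) = -72.3924 degrees


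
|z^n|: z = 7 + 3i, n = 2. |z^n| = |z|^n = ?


|z| = sqrt(49+9) = sqrt(58) = 7.6158
|z^2| = |z|^2 = (sqrt(58))^2 = 58

|z^2| = 58


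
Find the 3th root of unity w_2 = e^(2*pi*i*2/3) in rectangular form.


Angle = 360*2/3 = 240°
a = cos(240°) = -0.5000
b = sin(240°) = -0.8660

-0.5000 - 0.8660i


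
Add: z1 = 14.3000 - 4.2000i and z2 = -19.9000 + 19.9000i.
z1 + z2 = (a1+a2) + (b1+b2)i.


Real: 14.3 - 19.9 = -5.6
Imag: -4.2 + 19.9 = 15.7

-5.6000 + 15.7000i


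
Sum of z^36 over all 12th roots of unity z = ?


The roots are w_k = w^k with w = e^(2*pi*i/12), and (w^k)^36 = (w^36)^k.
So S = 1 + u + u^2 + ... + u^(11) with u = w^36.
36 = 3*12 + 0, so 36 is a multiple of 12 and u = (w^12)^3 = 1.
Every one of the 12 terms equals 1: S = 12

S = 12


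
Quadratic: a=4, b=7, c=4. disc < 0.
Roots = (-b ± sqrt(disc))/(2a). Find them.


disc = 7^2 - 4*4*4 = 49 - 64 = -15
sqrt(|disc|) = sqrt(15) = 3.8730
Real part = -7/(2*4) = -0.8750
Imag part = 3.8730/(2*4) = 0.4841

-0.8750 ± 0.4841i


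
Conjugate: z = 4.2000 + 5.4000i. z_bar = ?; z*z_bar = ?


z_bar = 4.2000 - 5.4000i
z*z_bar = 4.2^2 + 5.4^2 = 17.64 + 29.16 = 46.8

z_bar = 4.2000 - 5.4000i, z*z_bar = 46.8


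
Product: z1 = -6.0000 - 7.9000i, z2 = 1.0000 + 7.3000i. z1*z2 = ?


Real = -6*1 - (-7.9)*7.3 = -6 - (-57.67) = 51.67
Imag = -6*7.3 + 1*(-7.9) = -43.8 - (7.9) = -51.7

51.6700 - 51.7000i


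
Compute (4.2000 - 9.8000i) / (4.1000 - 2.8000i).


Conjugate of z2 = 4.1000 + 2.8000i
Numerator: (4.2000 - 9.8000i)(4.1000 + 2.8000i) = 44.6600 - 28.4200i
Denominator: 4.1^2 + (-2.8)^2 = 24.65
Result = (44.6600 - 28.4200i)/24.65

1.8118 - 1.1529i


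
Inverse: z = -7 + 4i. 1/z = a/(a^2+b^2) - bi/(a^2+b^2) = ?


|z|^2 = 49+16 = 65
1/z = (-7 - 4i)/65

1/z = -0.1077 - 0.0615i


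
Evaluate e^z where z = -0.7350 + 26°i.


e^-0.7350 = 0.4795
cos(26°) = 0.8988
sin(26°) = 0.4384
Real = 0.4795*0.8988 = 0.4310
Imag = 0.4795*0.4384 = 0.2102

0.4310 + 0.2102i


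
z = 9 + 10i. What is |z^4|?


|z| = sqrt(81+100) = sqrt(181) = 13.4536
|z^4| = |z|^4 = (sqrt(181))^4 = 181^2 = 32761

|z^4| = 32761


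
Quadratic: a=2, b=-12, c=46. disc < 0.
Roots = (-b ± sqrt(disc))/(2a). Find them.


disc = (-12)^2 - 4*2*46 = 144 - 368 = -224
sqrt(|disc|) = sqrt(224) = 14.9666
Real part = 12/(2*2) = 3.0000
Imag part = 14.9666/(2*2) = 3.7417

3.0000 ± 3.7417i


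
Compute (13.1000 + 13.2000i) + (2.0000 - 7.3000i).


Real: 13.1 + 2 = 15.1
Imag: 13.2 - 7.3 = 5.9

15.1000 + 5.9000i


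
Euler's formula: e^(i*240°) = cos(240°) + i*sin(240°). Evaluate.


cos(240°) = -0.5000
sin(240°) = -0.8660

e^(i*240°) = -0.5000 - 0.8660i


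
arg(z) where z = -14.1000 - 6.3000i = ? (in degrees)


Re = -14.1, Im = -6.3
arg = atan2(-6.3, -14.1) = -155.9245 degrees

arg(z) = -155.9245 degrees


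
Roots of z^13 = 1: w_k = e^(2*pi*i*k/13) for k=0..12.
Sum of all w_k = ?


The sum of all 13th roots of unity is 0.
Geometric series: (1 - w^13)/(1 - w) = (1-1)/(1-w) = 0 since w^13 = 1, w ≠ 1.
Alternatively: coefficient of z^12 in z^13 - 1 is 0.

0


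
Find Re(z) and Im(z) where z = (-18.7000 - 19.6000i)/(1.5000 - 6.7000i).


Multiply by conjugate: (-18.7000 - 19.6000i)(1.5000 + 6.7000i) / (1.5^2 + (-6.7)^2)
Numerator real = -18.7*1.5 - (19.6)*(-6.7) = 103.27
Numerator imag = -19.6*1.5 - (-18.7)*(-6.7) = -154.69
Denominator = 47.14
Re(z) = 103.27/47.14 = 2.1907
Im(z) = -154.69/47.14 = -3.2815

Re(z) = 2.1907, Im(z) = -3.2815


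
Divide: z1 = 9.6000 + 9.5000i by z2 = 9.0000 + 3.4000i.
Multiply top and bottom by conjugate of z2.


Conjugate of z2 = 9.0000 - 3.4000i
Numerator: (9.6000 + 9.5000i)(9.0000 - 3.4000i) = 118.7000 + 52.8600i
Denominator: 9^2 + 3.4^2 = 92.56
Result = (118.7000 + 52.8600i)/92.56

1.2824 + 0.5711i


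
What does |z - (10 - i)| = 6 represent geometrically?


|z - z0| = r is a circle with center z0 and radius r.
Center = (10, -1), radius = 6

Circle with center (10, -1) and radius 6
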